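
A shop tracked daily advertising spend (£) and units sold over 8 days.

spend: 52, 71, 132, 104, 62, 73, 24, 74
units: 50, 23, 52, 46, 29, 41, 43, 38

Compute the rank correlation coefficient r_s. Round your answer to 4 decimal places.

Rank spend: 2, 4, 8, 7, 3, 5, 1, 6
Rank units: 7, 1, 8, 6, 2, 4, 5, 3
d = rank(spend) − rank(units): -5, 3, 0, 1, 1, 1, -4, 3; Σd² = 62
ρ = 1 − 6Σd² / [n(n²−1)] = 1 − 6×62 / (8×63) = 1 − 372/504 ≈ 0.2619

0.2619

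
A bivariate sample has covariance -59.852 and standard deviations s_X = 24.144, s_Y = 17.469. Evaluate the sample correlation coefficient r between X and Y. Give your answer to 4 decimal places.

r = Cov(X,Y) / (s_X · s_Y) = -59.852 / (24.144 × 17.469)
  = -59.852 / 421.7715 ≈ -0.1419

-0.1419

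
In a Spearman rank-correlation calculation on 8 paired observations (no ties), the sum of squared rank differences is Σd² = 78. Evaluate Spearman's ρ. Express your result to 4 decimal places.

ρ = 1 − 6Σd² / [n(n²−1)] = 1 − 6×78 / (8×63)
  = 1 − 468/504 = 1 − 0.92857 ≈ 0.0714

0.0714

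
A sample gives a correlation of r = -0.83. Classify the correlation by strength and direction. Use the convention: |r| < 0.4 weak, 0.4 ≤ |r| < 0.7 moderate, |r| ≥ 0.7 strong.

r = -0.83 < 0 so the relationship is negative.
|r| = 0.83, which falls in the strong range.

strong negative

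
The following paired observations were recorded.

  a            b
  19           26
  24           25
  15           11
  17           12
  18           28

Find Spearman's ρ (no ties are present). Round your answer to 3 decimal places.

Rank a: 4, 5, 1, 2, 3
Rank b: 4, 3, 1, 2, 5
d = rank(a) − rank(b): 0, 2, 0, 0, -2; Σd² = 8
ρ = 1 − 6Σd² / [n(n²−1)] = 1 − 6×8 / (5×24) = 1 − 48/120 ≈ 0.600

0.600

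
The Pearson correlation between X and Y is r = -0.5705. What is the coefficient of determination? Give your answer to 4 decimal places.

0.3255

r² = (-0.5705)² = 0.3255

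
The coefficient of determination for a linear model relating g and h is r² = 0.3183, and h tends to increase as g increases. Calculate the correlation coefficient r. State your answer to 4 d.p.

|r| = √0.3183 = 0.5642
The association is positive, so r = 0.5642.

0.5642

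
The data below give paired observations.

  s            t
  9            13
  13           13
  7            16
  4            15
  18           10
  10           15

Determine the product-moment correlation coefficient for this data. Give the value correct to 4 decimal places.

-0.8672

n = 6, Σs = 61, Σt = 82, Σs² = 739, Σt² = 1144, Σst = 788
nΣst − ΣsΣt = 4728 − 5002 = -274
nΣs² − (Σs)² = 4434 − 3721 = 713; nΣt² − (Σt)² = 6864 − 6724 = 140
r = -274 / √(713 × 140) = -274 / 315.9430 ≈ -0.8672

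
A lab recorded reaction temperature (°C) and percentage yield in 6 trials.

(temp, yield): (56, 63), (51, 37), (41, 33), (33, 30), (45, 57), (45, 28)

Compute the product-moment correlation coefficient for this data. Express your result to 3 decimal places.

0.644

n = 6, Σx = 271, Σy = 248, Σx² = 12557, Σy² = 11360, Σxy = 11583
nΣxy − ΣxΣy = 69498 − 67208 = 2290
nΣx² − (Σx)² = 75342 − 73441 = 1901; nΣy² − (Σy)² = 68160 − 61504 = 6656
r = 2290 / √(1901 × 6656) = 2290 / 3557.1134 ≈ 0.644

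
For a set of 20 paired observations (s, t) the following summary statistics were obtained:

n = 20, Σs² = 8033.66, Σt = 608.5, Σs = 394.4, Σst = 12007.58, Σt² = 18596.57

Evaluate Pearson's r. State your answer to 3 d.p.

0.055

r = (nΣst − ΣsΣt) / √[(nΣs² − (Σs)²)(nΣt² − (Σt)²)]
Numerator: 20×12007.58 − 394.4×608.5 = 159.2
Denominator: √[(160673.2 − 155551.36)(371931.4 − 370272.25)] = √[5121.84 × 1659.15] = 2915.1159
r = 159.2 / 2915.1159 ≈ 0.055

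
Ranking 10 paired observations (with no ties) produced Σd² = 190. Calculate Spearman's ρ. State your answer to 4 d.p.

ρ = 1 − 6Σd² / [n(n²−1)] = 1 − 6×190 / (10×99)
  = 1 − 1140/990 = 1 − 1.15152 ≈ -0.1515

-0.1515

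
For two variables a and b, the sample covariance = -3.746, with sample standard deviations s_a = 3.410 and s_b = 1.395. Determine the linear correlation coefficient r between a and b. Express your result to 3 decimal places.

r = Cov(a,b) / (s_a · s_b) = -3.746 / (3.410 × 1.395)
  = -3.746 / 4.7570 ≈ -0.787

-0.787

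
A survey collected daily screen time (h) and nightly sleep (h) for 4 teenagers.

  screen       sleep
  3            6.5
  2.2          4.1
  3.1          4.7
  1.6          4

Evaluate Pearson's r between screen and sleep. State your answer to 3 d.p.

0.699

n = 4, Σx = 9.9, Σy = 19.3, Σx² = 26.01, Σy² = 97.15, Σxy = 49.49
nΣxy − ΣxΣy = 197.96 − 191.07 = 6.89
nΣx² − (Σx)² = 104.04 − 98.01 = 6.03; nΣy² − (Σy)² = 388.6 − 372.49 = 16.11
r = 6.89 / √(6.03 × 16.11) = 6.89 / 9.8561 ≈ 0.699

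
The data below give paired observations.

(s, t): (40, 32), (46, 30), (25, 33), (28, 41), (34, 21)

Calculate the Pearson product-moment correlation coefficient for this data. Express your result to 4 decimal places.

n = 5, Σs = 173, Σt = 157, Σs² = 6281, Σt² = 5135, Σst = 5347
nΣst − ΣsΣt = 26735 − 27161 = -426
nΣs² − (Σs)² = 31405 − 29929 = 1476; nΣt² − (Σt)² = 25675 − 24649 = 1026
r = -426 / √(1476 × 1026) = -426 / 1230.5999 ≈ -0.3462

-0.3462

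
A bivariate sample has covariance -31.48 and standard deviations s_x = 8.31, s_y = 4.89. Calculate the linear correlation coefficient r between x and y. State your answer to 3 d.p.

-0.775

r = Cov(x,y) / (s_x · s_y) = -31.48 / (8.31 × 4.89)
  = -31.48 / 40.6359 ≈ -0.775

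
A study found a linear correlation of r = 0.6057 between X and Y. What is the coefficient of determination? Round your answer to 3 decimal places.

0.367

r² = (0.6057)² = 0.367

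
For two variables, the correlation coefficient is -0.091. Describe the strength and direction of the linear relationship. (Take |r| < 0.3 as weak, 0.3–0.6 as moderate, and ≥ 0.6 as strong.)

r = -0.091 < 0 so the relationship is negative.
|r| = 0.091, which falls in the weak range.

weak negative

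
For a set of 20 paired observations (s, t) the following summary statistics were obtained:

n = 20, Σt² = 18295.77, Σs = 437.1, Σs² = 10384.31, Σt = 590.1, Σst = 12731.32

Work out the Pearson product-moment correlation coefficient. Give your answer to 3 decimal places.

-0.193

r = (nΣst − ΣsΣt) / √[(nΣs² − (Σs)²)(nΣt² − (Σt)²)]
Numerator: 20×12731.32 − 437.1×590.1 = -3306.31
Denominator: √[(207686.2 − 191056.41)(365915.4 − 348218.01)] = √[16629.79 × 17697.39] = 17155.2872
r = -3306.31 / 17155.2872 ≈ -0.193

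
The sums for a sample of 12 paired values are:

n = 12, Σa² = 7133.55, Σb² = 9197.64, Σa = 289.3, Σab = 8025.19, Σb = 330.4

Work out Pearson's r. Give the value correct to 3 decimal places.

0.473

r = (nΣab − ΣaΣb) / √[(nΣa² − (Σa)²)(nΣb² − (Σb)²)]
Numerator: 12×8025.19 − 289.3×330.4 = 717.56
Denominator: √[(85602.6 − 83694.49)(110371.68 − 109164.16)] = √[1908.11 × 1207.52] = 1517.9200
r = 717.56 / 1517.9200 ≈ 0.473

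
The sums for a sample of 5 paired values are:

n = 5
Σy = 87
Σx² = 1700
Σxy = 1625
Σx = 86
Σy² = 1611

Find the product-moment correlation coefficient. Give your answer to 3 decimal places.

r = (nΣxy − ΣxΣy) / √[(nΣx² − (Σx)²)(nΣy² − (Σy)²)]
Numerator: 5×1625 − 86×87 = 643
Denominator: √[(8500 − 7396)(8055 − 7569)] = √[1104 × 486] = 732.4916
r = 643 / 732.4916 ≈ 0.878

0.878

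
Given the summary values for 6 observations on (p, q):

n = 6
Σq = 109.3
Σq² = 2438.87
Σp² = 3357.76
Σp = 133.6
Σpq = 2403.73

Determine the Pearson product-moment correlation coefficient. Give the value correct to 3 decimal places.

-0.072

r = (nΣpq − ΣpΣq) / √[(nΣp² − (Σp)²)(nΣq² − (Σq)²)]
Numerator: 6×2403.73 − 133.6×109.3 = -180.1
Denominator: √[(20146.56 − 17848.96)(14633.22 − 11946.49)] = √[2297.6 × 2686.73] = 2484.5585
r = -180.1 / 2484.5585 ≈ -0.072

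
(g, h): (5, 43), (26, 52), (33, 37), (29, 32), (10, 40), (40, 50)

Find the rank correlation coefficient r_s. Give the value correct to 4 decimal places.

Rank g: 1, 3, 5, 4, 2, 6
Rank h: 4, 6, 2, 1, 3, 5
d = rank(g) − rank(h): -3, -3, 3, 3, -1, 1; Σd² = 38
ρ = 1 − 6Σd² / [n(n²−1)] = 1 − 6×38 / (6×35) = 1 − 228/210 ≈ -0.0857

-0.0857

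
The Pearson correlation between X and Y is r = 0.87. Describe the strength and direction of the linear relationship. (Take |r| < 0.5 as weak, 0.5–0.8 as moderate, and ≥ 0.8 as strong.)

r = 0.87 > 0 so the relationship is positive.
|r| = 0.87, which falls in the strong range.

strong positive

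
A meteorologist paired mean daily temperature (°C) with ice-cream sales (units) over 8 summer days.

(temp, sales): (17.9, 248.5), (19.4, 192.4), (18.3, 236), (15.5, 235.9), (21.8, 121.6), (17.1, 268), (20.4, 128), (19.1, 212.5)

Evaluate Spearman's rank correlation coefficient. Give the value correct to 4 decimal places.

-0.8571

Rank temp: 3, 6, 4, 1, 8, 2, 7, 5
Rank sales: 7, 3, 6, 5, 1, 8, 2, 4
d = rank(temp) − rank(sales): -4, 3, -2, -4, 7, -6, 5, 1; Σd² = 156
ρ = 1 − 6Σd² / [n(n²−1)] = 1 − 6×156 / (8×63) = 1 − 936/504 ≈ -0.8571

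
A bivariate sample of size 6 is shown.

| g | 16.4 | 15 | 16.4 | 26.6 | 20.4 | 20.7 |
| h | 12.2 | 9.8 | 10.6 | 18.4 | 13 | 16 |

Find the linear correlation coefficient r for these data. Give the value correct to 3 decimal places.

0.947

n = 6, Σg = 115.5, Σh = 80, Σg² = 2315.13, Σh² = 1120.8, Σgh = 1606.76
nΣgh − ΣgΣh = 9640.56 − 9240 = 400.56
nΣg² − (Σg)² = 13890.78 − 13340.25 = 550.53; nΣh² − (Σh)² = 6724.8 − 6400 = 324.8
r = 400.56 / √(550.53 × 324.8) = 400.56 / 422.8618 ≈ 0.947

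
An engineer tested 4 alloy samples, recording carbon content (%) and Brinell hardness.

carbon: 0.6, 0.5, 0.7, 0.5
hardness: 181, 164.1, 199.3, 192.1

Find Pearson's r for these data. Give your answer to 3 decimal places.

0.618

n = 4, Σx = 2.3, Σy = 736.5, Σx² = 1.35, Σy² = 136312.71, Σxy = 426.21
nΣxy − ΣxΣy = 1704.84 − 1693.95 = 10.89
nΣx² − (Σx)² = 5.4 − 5.29 = 0.11; nΣy² − (Σy)² = 545250.84 − 542432.25 = 2818.59
r = 10.89 / √(0.11 × 2818.59) = 10.89 / 17.6081 ≈ 0.618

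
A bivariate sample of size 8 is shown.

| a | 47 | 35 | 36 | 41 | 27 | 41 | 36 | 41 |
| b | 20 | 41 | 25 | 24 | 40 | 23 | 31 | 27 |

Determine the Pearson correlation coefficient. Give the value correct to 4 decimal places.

n = 8, Σa = 304, Σb = 231, Σa² = 11798, Σb² = 7101, Σab = 8505
nΣab − ΣaΣb = 68040 − 70224 = -2184
nΣa² − (Σa)² = 94384 − 92416 = 1968; nΣb² − (Σb)² = 56808 − 53361 = 3447
r = -2184 / √(1968 × 3447) = -2184 / 2604.5529 ≈ -0.8385

-0.8385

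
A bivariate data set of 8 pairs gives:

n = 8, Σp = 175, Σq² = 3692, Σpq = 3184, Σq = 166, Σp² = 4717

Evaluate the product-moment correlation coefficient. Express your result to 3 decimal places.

r = (nΣpq − ΣpΣq) / √[(nΣp² − (Σp)²)(nΣq² − (Σq)²)]
Numerator: 8×3184 − 175×166 = -3578
Denominator: √[(37736 − 30625)(29536 − 27556)] = √[7111 × 1980] = 3752.3033
r = -3578 / 3752.3033 ≈ -0.954

-0.954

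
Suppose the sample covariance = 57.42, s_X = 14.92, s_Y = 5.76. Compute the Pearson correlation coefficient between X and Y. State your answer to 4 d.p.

0.6681

r = Cov(X,Y) / (s_X · s_Y) = 57.42 / (14.92 × 5.76)
  = 57.42 / 85.9392 ≈ 0.6681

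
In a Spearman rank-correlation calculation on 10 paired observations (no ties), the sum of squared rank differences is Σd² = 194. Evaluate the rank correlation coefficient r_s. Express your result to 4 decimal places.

-0.1758

ρ = 1 − 6Σd² / [n(n²−1)] = 1 − 6×194 / (10×99)
  = 1 − 1164/990 = 1 − 1.17576 ≈ -0.1758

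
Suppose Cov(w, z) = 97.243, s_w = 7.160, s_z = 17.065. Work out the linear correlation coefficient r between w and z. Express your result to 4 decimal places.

0.7959

r = Cov(w,z) / (s_w · s_z) = 97.243 / (7.160 × 17.065)
  = 97.243 / 122.1854 ≈ 0.7959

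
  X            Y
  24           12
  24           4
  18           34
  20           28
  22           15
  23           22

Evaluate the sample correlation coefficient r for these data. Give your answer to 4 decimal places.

n = 6, ΣX = 131, ΣY = 115, ΣX² = 2889, ΣY² = 2809, ΣXY = 2392
nΣXY − ΣXΣY = 14352 − 15065 = -713
nΣX² − (ΣX)² = 17334 − 17161 = 173; nΣY² − (ΣY)² = 16854 − 13225 = 3629
r = -713 / √(173 × 3629) = -713 / 792.3490 ≈ -0.8999

-0.8999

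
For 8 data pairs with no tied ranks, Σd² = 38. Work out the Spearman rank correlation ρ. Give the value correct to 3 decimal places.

0.548

ρ = 1 − 6Σd² / [n(n²−1)] = 1 − 6×38 / (8×63)
  = 1 − 228/504 = 1 − 0.4524 ≈ 0.548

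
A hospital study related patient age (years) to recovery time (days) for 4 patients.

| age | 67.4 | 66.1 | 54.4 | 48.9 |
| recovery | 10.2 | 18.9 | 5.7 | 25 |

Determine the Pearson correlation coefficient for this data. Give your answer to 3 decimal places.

-0.302

n = 4, Σx = 236.8, Σy = 59.8, Σx² = 14262.54, Σy² = 1118.74, Σxy = 3469.35
nΣxy − ΣxΣy = 13877.4 − 14160.64 = -283.24
nΣx² − (Σx)² = 57050.16 − 56074.24 = 975.92; nΣy² − (Σy)² = 4474.96 − 3576.04 = 898.92
r = -283.24 / √(975.92 × 898.92) = -283.24 / 936.6291 ≈ -0.302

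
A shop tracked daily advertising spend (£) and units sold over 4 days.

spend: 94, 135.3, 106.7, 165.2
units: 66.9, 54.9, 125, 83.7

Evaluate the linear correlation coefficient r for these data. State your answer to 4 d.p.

n = 4, Σx = 501.2, Σy = 330.5, Σx² = 65818.02, Σy² = 30120.31, Σxy = 40881.31
nΣxy − ΣxΣy = 163525.24 − 165646.6 = -2121.36
nΣx² − (Σx)² = 263272.08 − 251201.44 = 12070.64; nΣy² − (Σy)² = 120481.24 − 109230.25 = 11250.99
r = -2121.36 / √(12070.64 × 11250.99) = -2121.36 / 11653.6110 ≈ -0.1820

-0.1820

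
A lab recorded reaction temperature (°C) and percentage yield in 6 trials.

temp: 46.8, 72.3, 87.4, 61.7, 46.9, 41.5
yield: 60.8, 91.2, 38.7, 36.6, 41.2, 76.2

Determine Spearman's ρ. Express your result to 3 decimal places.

Rank temp: 2, 5, 6, 4, 3, 1
Rank yield: 4, 6, 2, 1, 3, 5
d = rank(temp) − rank(yield): -2, -1, 4, 3, 0, -4; Σd² = 46
ρ = 1 − 6Σd² / [n(n²−1)] = 1 − 6×46 / (6×35) = 1 − 276/210 ≈ -0.314

-0.314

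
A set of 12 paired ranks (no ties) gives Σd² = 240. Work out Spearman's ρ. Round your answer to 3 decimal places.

0.161

ρ = 1 − 6Σd² / [n(n²−1)] = 1 − 6×240 / (12×143)
  = 1 − 1440/1716 = 1 − 0.8392 ≈ 0.161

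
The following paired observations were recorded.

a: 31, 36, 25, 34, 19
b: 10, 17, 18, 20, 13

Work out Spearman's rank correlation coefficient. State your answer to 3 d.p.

0.300

Rank a: 3, 5, 2, 4, 1
Rank b: 1, 3, 4, 5, 2
d = rank(a) − rank(b): 2, 2, -2, -1, -1; Σd² = 14
ρ = 1 − 6Σd² / [n(n²−1)] = 1 − 6×14 / (5×24) = 1 − 84/120 ≈ 0.300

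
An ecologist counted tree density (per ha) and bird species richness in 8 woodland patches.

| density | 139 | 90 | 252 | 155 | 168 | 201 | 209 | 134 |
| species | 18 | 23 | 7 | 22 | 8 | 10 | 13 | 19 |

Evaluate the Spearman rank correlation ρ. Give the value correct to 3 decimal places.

-0.833

Rank density: 3, 1, 8, 4, 5, 6, 7, 2
Rank species: 5, 8, 1, 7, 2, 3, 4, 6
d = rank(density) − rank(species): -2, -7, 7, -3, 3, 3, 3, -4; Σd² = 154
ρ = 1 − 6Σd² / [n(n²−1)] = 1 − 6×154 / (8×63) = 1 − 924/504 ≈ -0.833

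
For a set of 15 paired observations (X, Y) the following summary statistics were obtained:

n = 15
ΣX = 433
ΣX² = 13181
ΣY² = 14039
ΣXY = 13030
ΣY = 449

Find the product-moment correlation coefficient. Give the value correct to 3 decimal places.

r = (nΣXY − ΣXΣY) / √[(nΣX² − (ΣX)²)(nΣY² − (ΣY)²)]
Numerator: 15×13030 − 433×449 = 1033
Denominator: √[(197715 − 187489)(210585 − 201601)] = √[10226 × 8984] = 9584.9040
r = 1033 / 9584.9040 ≈ 0.108

0.108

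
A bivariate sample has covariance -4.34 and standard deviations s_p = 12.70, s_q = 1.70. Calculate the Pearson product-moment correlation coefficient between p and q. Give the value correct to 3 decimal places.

r = Cov(p,q) / (s_p · s_q) = -4.34 / (12.70 × 1.70)
  = -4.34 / 21.5900 ≈ -0.201

-0.201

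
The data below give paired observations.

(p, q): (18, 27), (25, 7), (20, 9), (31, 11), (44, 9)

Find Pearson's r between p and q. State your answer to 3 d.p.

n = 5, Σp = 138, Σq = 63, Σp² = 4246, Σq² = 1061, Σpq = 1578
nΣpq − ΣpΣq = 7890 − 8694 = -804
nΣp² − (Σp)² = 21230 − 19044 = 2186; nΣq² − (Σq)² = 5305 − 3969 = 1336
r = -804 / √(2186 × 1336) = -804 / 1708.9459 ≈ -0.470

-0.470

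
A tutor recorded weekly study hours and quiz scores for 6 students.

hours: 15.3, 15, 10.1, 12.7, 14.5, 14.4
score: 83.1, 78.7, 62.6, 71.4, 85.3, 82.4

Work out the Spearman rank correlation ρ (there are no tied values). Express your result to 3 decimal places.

Rank hours: 6, 5, 1, 2, 4, 3
Rank score: 5, 3, 1, 2, 6, 4
d = rank(hours) − rank(score): 1, 2, 0, 0, -2, -1; Σd² = 10
ρ = 1 − 6Σd² / [n(n²−1)] = 1 − 6×10 / (6×35) = 1 − 60/210 ≈ 0.714

0.714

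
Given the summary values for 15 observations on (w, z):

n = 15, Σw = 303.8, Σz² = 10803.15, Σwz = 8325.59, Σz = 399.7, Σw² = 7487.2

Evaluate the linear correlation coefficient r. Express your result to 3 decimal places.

0.511

r = (nΣwz − ΣwΣz) / √[(nΣw² − (Σw)²)(nΣz² − (Σz)²)]
Numerator: 15×8325.59 − 303.8×399.7 = 3454.99
Denominator: √[(112308 − 92294.44)(162047.25 − 159760.09)] = √[20013.56 × 2287.16] = 6765.6643
r = 3454.99 / 6765.6643 ≈ 0.511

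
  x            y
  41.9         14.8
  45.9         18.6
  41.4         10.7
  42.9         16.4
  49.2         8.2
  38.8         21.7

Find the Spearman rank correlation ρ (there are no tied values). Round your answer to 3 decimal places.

Rank x: 3, 5, 2, 4, 6, 1
Rank y: 3, 5, 2, 4, 1, 6
d = rank(x) − rank(y): 0, 0, 0, 0, 5, -5; Σd² = 50
ρ = 1 − 6Σd² / [n(n²−1)] = 1 − 6×50 / (6×35) = 1 − 300/210 ≈ -0.429

-0.429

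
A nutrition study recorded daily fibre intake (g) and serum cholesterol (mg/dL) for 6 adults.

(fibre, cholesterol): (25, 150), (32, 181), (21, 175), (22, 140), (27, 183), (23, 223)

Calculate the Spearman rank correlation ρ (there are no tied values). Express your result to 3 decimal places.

Rank fibre: 4, 6, 1, 2, 5, 3
Rank cholesterol: 2, 4, 3, 1, 5, 6
d = rank(fibre) − rank(cholesterol): 2, 2, -2, 1, 0, -3; Σd² = 22
ρ = 1 − 6Σd² / [n(n²−1)] = 1 − 6×22 / (6×35) = 1 − 132/210 ≈ 0.371

0.371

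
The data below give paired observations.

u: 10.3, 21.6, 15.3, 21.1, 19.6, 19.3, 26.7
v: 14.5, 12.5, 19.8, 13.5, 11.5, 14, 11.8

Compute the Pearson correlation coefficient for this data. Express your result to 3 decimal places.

n = 7, Σu = 133.9, Σv = 97.6, Σu² = 2721.49, Σv² = 1408.28, Σuv = 1817.8
nΣuv − ΣuΣv = 12724.6 − 13068.64 = -344.04
nΣu² − (Σu)² = 19050.43 − 17929.21 = 1121.22; nΣv² − (Σv)² = 9857.96 − 9525.76 = 332.2
r = -344.04 / √(1121.22 × 332.2) = -344.04 / 610.3026 ≈ -0.564

-0.564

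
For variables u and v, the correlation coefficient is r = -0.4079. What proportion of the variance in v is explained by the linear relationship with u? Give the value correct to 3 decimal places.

0.166

r² = (-0.4079)² = 0.166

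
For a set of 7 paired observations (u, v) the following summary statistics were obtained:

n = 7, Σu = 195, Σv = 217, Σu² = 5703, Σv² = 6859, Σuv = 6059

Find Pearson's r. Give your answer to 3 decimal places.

r = (nΣuv − ΣuΣv) / √[(nΣu² − (Σu)²)(nΣv² − (Σv)²)]
Numerator: 7×6059 − 195×217 = 98
Denominator: √[(39921 − 38025)(48013 − 47089)] = √[1896 × 924] = 1323.5951
r = 98 / 1323.5951 ≈ 0.074

0.074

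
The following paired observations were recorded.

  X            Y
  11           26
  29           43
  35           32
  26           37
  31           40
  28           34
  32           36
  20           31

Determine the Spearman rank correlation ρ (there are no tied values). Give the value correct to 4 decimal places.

0.4286

Rank X: 1, 5, 8, 3, 6, 4, 7, 2
Rank Y: 1, 8, 3, 6, 7, 4, 5, 2
d = rank(X) − rank(Y): 0, -3, 5, -3, -1, 0, 2, 0; Σd² = 48
ρ = 1 − 6Σd² / [n(n²−1)] = 1 − 6×48 / (8×63) = 1 − 288/504 ≈ 0.4286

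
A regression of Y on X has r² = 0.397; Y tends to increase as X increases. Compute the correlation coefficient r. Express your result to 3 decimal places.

0.630

|r| = √0.397 = 0.630
The association is positive, so r = 0.630.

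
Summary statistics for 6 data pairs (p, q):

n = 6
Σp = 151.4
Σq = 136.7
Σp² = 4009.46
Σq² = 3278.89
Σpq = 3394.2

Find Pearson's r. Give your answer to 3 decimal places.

-0.313

r = (nΣpq − ΣpΣq) / √[(nΣp² − (Σp)²)(nΣq² − (Σq)²)]
Numerator: 6×3394.2 − 151.4×136.7 = -331.18
Denominator: √[(24056.76 − 22921.96)(19673.34 − 18686.89)] = √[1134.8 × 986.45] = 1058.0281
r = -331.18 / 1058.0281 ≈ -0.313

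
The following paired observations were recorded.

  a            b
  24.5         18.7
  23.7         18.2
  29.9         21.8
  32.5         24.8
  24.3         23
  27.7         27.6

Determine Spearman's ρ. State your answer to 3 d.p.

0.600

Rank a: 3, 1, 5, 6, 2, 4
Rank b: 2, 1, 3, 5, 4, 6
d = rank(a) − rank(b): 1, 0, 2, 1, -2, -2; Σd² = 14
ρ = 1 − 6Σd² / [n(n²−1)] = 1 − 6×14 / (6×35) = 1 − 84/210 ≈ 0.600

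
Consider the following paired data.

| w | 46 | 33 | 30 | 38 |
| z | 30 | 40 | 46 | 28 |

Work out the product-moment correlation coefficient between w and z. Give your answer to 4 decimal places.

n = 4, Σw = 147, Σz = 144, Σw² = 5549, Σz² = 5400, Σwz = 5144
nΣwz − ΣwΣz = 20576 − 21168 = -592
nΣw² − (Σw)² = 22196 − 21609 = 587; nΣz² − (Σz)² = 21600 − 20736 = 864
r = -592 / √(587 × 864) = -592 / 712.1573 ≈ -0.8313

-0.8313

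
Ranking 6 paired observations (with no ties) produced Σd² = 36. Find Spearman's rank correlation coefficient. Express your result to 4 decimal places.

ρ = 1 − 6Σd² / [n(n²−1)] = 1 − 6×36 / (6×35)
  = 1 − 216/210 = 1 − 1.02857 ≈ -0.0286

-0.0286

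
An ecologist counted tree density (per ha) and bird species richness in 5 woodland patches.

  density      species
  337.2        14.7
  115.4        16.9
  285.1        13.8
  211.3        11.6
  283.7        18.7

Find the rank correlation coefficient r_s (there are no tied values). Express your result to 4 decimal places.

-0.1000

Rank density: 5, 1, 4, 2, 3
Rank species: 3, 4, 2, 1, 5
d = rank(density) − rank(species): 2, -3, 2, 1, -2; Σd² = 22
ρ = 1 − 6Σd² / [n(n²−1)] = 1 − 6×22 / (5×24) = 1 − 132/120 ≈ -0.1000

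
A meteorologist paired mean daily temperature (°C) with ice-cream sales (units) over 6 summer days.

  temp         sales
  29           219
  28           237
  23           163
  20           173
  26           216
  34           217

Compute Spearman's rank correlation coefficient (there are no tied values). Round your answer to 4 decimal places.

0.7143

Rank temp: 5, 4, 2, 1, 3, 6
Rank sales: 5, 6, 1, 2, 3, 4
d = rank(temp) − rank(sales): 0, -2, 1, -1, 0, 2; Σd² = 10
ρ = 1 − 6Σd² / [n(n²−1)] = 1 − 6×10 / (6×35) = 1 − 60/210 ≈ 0.7143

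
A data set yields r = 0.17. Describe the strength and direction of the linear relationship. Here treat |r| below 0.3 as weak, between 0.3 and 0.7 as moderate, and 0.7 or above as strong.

r = 0.17 > 0 so the relationship is positive.
|r| = 0.17, which falls in the weak range.

weak positive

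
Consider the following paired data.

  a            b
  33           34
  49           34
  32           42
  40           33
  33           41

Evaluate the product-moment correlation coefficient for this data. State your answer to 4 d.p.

n = 5, Σa = 187, Σb = 184, Σa² = 7203, Σb² = 6846, Σab = 6805
nΣab − ΣaΣb = 34025 − 34408 = -383
nΣa² − (Σa)² = 36015 − 34969 = 1046; nΣb² − (Σb)² = 34230 − 33856 = 374
r = -383 / √(1046 × 374) = -383 / 625.4630 ≈ -0.6123

-0.6123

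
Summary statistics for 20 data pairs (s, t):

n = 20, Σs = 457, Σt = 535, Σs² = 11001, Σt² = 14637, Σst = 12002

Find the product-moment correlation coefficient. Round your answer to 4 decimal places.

-0.5222

r = (nΣst − ΣsΣt) / √[(nΣs² − (Σs)²)(nΣt² − (Σt)²)]
Numerator: 20×12002 − 457×535 = -4455
Denominator: √[(220020 − 208849)(292740 − 286225)] = √[11171 × 6515] = 8531.0647
r = -4455 / 8531.0647 ≈ -0.5222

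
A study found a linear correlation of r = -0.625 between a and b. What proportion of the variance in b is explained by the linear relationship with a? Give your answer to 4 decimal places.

r² = (-0.625)² = 0.3906

0.3906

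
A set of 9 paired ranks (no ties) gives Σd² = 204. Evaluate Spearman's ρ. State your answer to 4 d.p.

ρ = 1 − 6Σd² / [n(n²−1)] = 1 − 6×204 / (9×80)
  = 1 − 1224/720 = 1 − 1.70000 ≈ -0.7000

-0.7000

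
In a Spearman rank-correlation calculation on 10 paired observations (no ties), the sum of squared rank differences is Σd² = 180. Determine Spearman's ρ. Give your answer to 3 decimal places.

ρ = 1 − 6Σd² / [n(n²−1)] = 1 − 6×180 / (10×99)
  = 1 − 1080/990 = 1 − 1.0909 ≈ -0.091

-0.091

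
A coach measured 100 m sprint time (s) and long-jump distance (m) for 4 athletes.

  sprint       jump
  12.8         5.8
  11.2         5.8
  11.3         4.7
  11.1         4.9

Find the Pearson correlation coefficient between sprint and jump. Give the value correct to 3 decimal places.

n = 4, Σx = 46.4, Σy = 21.2, Σx² = 540.18, Σy² = 113.38, Σxy = 246.7
nΣxy − ΣxΣy = 986.8 − 983.68 = 3.12
nΣx² − (Σx)² = 2160.72 − 2152.96 = 7.76; nΣy² − (Σy)² = 453.52 − 449.44 = 4.08
r = 3.12 / √(7.76 × 4.08) = 3.12 / 5.6268 ≈ 0.554

0.554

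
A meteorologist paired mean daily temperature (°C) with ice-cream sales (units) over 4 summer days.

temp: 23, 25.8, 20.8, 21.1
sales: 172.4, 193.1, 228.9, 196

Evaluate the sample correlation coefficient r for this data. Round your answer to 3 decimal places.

-0.486

n = 4, Σx = 90.7, Σy = 790.4, Σx² = 2072.49, Σy² = 157820.58, Σxy = 17843.9
nΣxy − ΣxΣy = 71375.6 − 71689.28 = -313.68
nΣx² − (Σx)² = 8289.96 − 8226.49 = 63.47; nΣy² − (Σy)² = 631282.32 − 624732.16 = 6550.16
r = -313.68 / √(63.47 × 6550.16) = -313.68 / 644.7780 ≈ -0.486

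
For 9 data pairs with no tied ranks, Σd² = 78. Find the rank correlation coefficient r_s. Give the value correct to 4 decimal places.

ρ = 1 − 6Σd² / [n(n²−1)] = 1 − 6×78 / (9×80)
  = 1 − 468/720 = 1 − 0.65000 ≈ 0.3500

0.3500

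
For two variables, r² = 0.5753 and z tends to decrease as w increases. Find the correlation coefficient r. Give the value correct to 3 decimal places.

-0.758

|r| = √0.5753 = 0.758
The association is negative, so r = −0.758.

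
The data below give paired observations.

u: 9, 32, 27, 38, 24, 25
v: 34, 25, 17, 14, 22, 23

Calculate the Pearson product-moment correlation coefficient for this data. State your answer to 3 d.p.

n = 6, Σu = 155, Σv = 135, Σu² = 4479, Σv² = 3279, Σuv = 3200
nΣuv − ΣuΣv = 19200 − 20925 = -1725
nΣu² − (Σu)² = 26874 − 24025 = 2849; nΣv² − (Σv)² = 19674 − 18225 = 1449
r = -1725 / √(2849 × 1449) = -1725 / 2031.7975 ≈ -0.849

-0.849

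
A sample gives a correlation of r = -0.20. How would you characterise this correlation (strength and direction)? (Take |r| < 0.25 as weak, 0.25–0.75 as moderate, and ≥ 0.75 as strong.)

r = -0.20 < 0 so the relationship is negative.
|r| = 0.20, which falls in the weak range.

weak negative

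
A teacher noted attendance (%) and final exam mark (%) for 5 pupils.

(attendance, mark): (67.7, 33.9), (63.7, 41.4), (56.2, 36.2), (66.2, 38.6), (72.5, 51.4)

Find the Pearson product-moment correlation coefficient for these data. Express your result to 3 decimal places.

n = 5, Σx = 326.3, Σy = 201.5, Σx² = 21438.11, Σy² = 8305.53, Σxy = 13248.47
nΣxy − ΣxΣy = 66242.35 − 65749.45 = 492.9
nΣx² − (Σx)² = 107190.55 − 106471.69 = 718.86; nΣy² − (Σy)² = 41527.65 − 40602.25 = 925.4
r = 492.9 / √(718.86 × 925.4) = 492.9 / 815.6182 ≈ 0.604

0.604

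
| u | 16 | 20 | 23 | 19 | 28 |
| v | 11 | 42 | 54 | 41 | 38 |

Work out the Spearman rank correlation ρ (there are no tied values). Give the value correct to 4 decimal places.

Rank u: 1, 3, 4, 2, 5
Rank v: 1, 4, 5, 3, 2
d = rank(u) − rank(v): 0, -1, -1, -1, 3; Σd² = 12
ρ = 1 − 6Σd² / [n(n²−1)] = 1 − 6×12 / (5×24) = 1 − 72/120 ≈ 0.4000

0.4000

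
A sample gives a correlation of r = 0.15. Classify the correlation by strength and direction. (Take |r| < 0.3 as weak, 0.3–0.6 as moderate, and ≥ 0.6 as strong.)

weak positive

r = 0.15 > 0 so the relationship is positive.
|r| = 0.15, which falls in the weak range.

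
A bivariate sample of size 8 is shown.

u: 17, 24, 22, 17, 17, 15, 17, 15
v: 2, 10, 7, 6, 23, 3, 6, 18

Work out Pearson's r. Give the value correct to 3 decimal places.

n = 8, Σu = 144, Σv = 75, Σu² = 2666, Σv² = 1087, Σuv = 1338
nΣuv − ΣuΣv = 10704 − 10800 = -96
nΣu² − (Σu)² = 21328 − 20736 = 592; nΣv² − (Σv)² = 8696 − 5625 = 3071
r = -96 / √(592 × 3071) = -96 / 1348.3442 ≈ -0.071

-0.071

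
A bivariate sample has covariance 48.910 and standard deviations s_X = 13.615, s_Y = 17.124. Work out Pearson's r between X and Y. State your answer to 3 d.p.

0.210

r = Cov(X,Y) / (s_X · s_Y) = 48.910 / (13.615 × 17.124)
  = 48.910 / 233.1433 ≈ 0.210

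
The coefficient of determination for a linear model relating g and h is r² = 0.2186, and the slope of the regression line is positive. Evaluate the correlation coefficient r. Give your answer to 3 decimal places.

|r| = √0.2186 = 0.468
The association is positive, so r = 0.468.

0.468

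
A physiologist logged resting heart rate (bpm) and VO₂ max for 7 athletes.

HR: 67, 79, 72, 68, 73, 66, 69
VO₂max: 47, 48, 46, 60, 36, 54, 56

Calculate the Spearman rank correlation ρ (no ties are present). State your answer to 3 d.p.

-0.429

Rank HR: 2, 7, 5, 3, 6, 1, 4
Rank VO₂max: 3, 4, 2, 7, 1, 5, 6
d = rank(HR) − rank(VO₂max): -1, 3, 3, -4, 5, -4, -2; Σd² = 80
ρ = 1 − 6Σd² / [n(n²−1)] = 1 − 6×80 / (7×48) = 1 − 480/336 ≈ -0.429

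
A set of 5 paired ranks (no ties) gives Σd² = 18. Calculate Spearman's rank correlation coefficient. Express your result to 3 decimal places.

ρ = 1 − 6Σd² / [n(n²−1)] = 1 − 6×18 / (5×24)
  = 1 − 108/120 = 1 − 0.9000 ≈ 0.100

0.100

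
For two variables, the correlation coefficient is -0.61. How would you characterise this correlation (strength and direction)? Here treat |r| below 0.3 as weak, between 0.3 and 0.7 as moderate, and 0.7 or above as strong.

moderate negative

r = -0.61 < 0 so the relationship is negative.
|r| = 0.61, which falls in the moderate range.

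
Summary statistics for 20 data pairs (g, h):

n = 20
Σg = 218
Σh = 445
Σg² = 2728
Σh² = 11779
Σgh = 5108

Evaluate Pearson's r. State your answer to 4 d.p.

0.3168

r = (nΣgh − ΣgΣh) / √[(nΣg² − (Σg)²)(nΣh² − (Σh)²)]
Numerator: 20×5108 − 218×445 = 5150
Denominator: √[(54560 − 47524)(235580 − 198025)] = √[7036 × 37555] = 16255.3677
r = 5150 / 16255.3677 ≈ 0.3168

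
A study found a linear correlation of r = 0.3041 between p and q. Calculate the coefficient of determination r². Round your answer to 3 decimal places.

r² = (0.3041)² = 0.092

0.092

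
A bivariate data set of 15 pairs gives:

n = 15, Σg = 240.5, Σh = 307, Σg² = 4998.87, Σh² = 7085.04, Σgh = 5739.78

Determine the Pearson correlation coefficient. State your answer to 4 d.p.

r = (nΣgh − ΣgΣh) / √[(nΣg² − (Σg)²)(nΣh² − (Σh)²)]
Numerator: 15×5739.78 − 240.5×307 = 12263.2
Denominator: √[(74983.05 − 57840.25)(106275.6 − 94249)] = √[17142.8 × 12026.6] = 14358.6071
r = 12263.2 / 14358.6071 ≈ 0.8541

0.8541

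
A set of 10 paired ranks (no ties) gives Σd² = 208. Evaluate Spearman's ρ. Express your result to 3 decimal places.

ρ = 1 − 6Σd² / [n(n²−1)] = 1 − 6×208 / (10×99)
  = 1 − 1248/990 = 1 − 1.2606 ≈ -0.261

-0.261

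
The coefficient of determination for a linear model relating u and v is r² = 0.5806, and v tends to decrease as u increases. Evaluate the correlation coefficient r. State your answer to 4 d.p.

-0.7620

|r| = √0.5806 = 0.7620
The association is negative, so r = −0.7620.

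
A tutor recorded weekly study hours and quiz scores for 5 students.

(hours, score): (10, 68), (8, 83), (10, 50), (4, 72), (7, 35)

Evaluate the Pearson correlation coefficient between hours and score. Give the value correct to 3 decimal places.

n = 5, Σx = 39, Σy = 308, Σx² = 329, Σy² = 20422, Σxy = 2377
nΣxy − ΣxΣy = 11885 − 12012 = -127
nΣx² − (Σx)² = 1645 − 1521 = 124; nΣy² − (Σy)² = 102110 − 94864 = 7246
r = -127 / √(124 × 7246) = -127 / 947.8945 ≈ -0.134

-0.134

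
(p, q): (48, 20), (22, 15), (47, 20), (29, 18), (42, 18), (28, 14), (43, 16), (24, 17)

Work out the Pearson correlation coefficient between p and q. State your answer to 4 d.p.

n = 8, Σp = 283, Σq = 138, Σp² = 10811, Σq² = 2414, Σpq = 4996
nΣpq − ΣpΣq = 39968 − 39054 = 914
nΣp² − (Σp)² = 86488 − 80089 = 6399; nΣq² − (Σq)² = 19312 − 19044 = 268
r = 914 / √(6399 × 268) = 914 / 1309.5541 ≈ 0.6979

0.6979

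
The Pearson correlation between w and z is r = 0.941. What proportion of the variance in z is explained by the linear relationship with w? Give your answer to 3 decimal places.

0.885

r² = (0.941)² = 0.885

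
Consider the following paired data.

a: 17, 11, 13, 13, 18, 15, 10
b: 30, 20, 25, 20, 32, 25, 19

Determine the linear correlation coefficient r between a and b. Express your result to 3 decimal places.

0.947

n = 7, Σa = 97, Σb = 171, Σa² = 1397, Σb² = 4335, Σab = 2456
nΣab − ΣaΣb = 17192 − 16587 = 605
nΣa² − (Σa)² = 9779 − 9409 = 370; nΣb² − (Σb)² = 30345 − 29241 = 1104
r = 605 / √(370 × 1104) = 605 / 639.1244 ≈ 0.947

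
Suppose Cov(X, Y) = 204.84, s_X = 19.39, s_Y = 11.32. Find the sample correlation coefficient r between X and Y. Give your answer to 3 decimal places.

r = Cov(X,Y) / (s_X · s_Y) = 204.84 / (19.39 × 11.32)
  = 204.84 / 219.4948 ≈ 0.933

0.933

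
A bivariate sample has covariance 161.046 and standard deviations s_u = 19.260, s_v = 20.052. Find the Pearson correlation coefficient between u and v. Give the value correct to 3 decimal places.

r = Cov(u,v) / (s_u · s_v) = 161.046 / (19.260 × 20.052)
  = 161.046 / 386.2015 ≈ 0.417

0.417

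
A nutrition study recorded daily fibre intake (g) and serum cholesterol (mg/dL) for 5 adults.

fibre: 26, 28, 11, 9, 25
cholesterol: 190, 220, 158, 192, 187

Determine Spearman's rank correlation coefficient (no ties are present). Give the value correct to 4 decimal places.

0.4000

Rank fibre: 4, 5, 2, 1, 3
Rank cholesterol: 3, 5, 1, 4, 2
d = rank(fibre) − rank(cholesterol): 1, 0, 1, -3, 1; Σd² = 12
ρ = 1 − 6Σd² / [n(n²−1)] = 1 − 6×12 / (5×24) = 1 − 72/120 ≈ 0.4000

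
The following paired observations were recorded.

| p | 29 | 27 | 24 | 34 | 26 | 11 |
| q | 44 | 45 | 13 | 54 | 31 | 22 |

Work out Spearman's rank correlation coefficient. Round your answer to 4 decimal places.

0.8857

Rank p: 5, 4, 2, 6, 3, 1
Rank q: 4, 5, 1, 6, 3, 2
d = rank(p) − rank(q): 1, -1, 1, 0, 0, -1; Σd² = 4
ρ = 1 − 6Σd² / [n(n²−1)] = 1 − 6×4 / (6×35) = 1 − 24/210 ≈ 0.8857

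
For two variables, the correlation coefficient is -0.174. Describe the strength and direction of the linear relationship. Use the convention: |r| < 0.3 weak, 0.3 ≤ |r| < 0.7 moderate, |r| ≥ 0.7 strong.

weak negative

r = -0.174 < 0 so the relationship is negative.
|r| = 0.174, which falls in the weak range.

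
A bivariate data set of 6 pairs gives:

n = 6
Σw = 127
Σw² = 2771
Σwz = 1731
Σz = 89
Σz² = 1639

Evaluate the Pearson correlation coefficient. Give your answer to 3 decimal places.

-0.940

r = (nΣwz − ΣwΣz) / √[(nΣw² − (Σw)²)(nΣz² − (Σz)²)]
Numerator: 6×1731 − 127×89 = -917
Denominator: √[(16626 − 16129)(9834 − 7921)] = √[497 × 1913] = 975.0697
r = -917 / 975.0697 ≈ -0.940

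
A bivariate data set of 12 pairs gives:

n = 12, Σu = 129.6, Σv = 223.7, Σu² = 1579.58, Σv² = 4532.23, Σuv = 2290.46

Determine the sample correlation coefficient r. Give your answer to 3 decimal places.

r = (nΣuv − ΣuΣv) / √[(nΣu² − (Σu)²)(nΣv² − (Σv)²)]
Numerator: 12×2290.46 − 129.6×223.7 = -1506
Denominator: √[(18954.96 − 16796.16)(54386.76 − 50041.69)] = √[2158.8 × 4345.07] = 3062.7010
r = -1506 / 3062.7010 ≈ -0.492

-0.492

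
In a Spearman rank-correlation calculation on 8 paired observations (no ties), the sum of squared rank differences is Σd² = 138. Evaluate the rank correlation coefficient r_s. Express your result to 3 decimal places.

-0.643

ρ = 1 − 6Σd² / [n(n²−1)] = 1 − 6×138 / (8×63)
  = 1 − 828/504 = 1 − 1.6429 ≈ -0.643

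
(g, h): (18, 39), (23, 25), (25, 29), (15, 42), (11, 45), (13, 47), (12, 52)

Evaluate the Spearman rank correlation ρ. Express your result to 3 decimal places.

-0.857

Rank g: 5, 6, 7, 4, 1, 3, 2
Rank h: 3, 1, 2, 4, 5, 6, 7
d = rank(g) − rank(h): 2, 5, 5, 0, -4, -3, -5; Σd² = 104
ρ = 1 − 6Σd² / [n(n²−1)] = 1 − 6×104 / (7×48) = 1 − 624/336 ≈ -0.857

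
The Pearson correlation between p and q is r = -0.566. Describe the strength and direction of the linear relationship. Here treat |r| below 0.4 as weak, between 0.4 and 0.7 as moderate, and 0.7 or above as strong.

moderate negative

r = -0.566 < 0 so the relationship is negative.
|r| = 0.566, which falls in the moderate range.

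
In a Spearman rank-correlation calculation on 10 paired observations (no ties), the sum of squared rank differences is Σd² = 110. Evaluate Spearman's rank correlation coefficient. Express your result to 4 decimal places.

ρ = 1 − 6Σd² / [n(n²−1)] = 1 − 6×110 / (10×99)
  = 1 − 660/990 = 1 − 0.66667 ≈ 0.3333

0.3333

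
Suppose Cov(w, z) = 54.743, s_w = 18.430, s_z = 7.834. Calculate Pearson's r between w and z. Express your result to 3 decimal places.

r = Cov(w,z) / (s_w · s_z) = 54.743 / (18.430 × 7.834)
  = 54.743 / 144.3806 ≈ 0.379

0.379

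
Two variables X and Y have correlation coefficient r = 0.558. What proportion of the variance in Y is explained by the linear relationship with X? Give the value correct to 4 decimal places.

0.3114

r² = (0.558)² = 0.3114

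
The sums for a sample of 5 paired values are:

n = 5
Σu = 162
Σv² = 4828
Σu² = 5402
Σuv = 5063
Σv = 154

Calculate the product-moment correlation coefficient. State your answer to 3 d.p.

0.644

r = (nΣuv − ΣuΣv) / √[(nΣu² − (Σu)²)(nΣv² − (Σv)²)]
Numerator: 5×5063 − 162×154 = 367
Denominator: √[(27010 − 26244)(24140 − 23716)] = √[766 × 424] = 569.8982
r = 367 / 569.8982 ≈ 0.644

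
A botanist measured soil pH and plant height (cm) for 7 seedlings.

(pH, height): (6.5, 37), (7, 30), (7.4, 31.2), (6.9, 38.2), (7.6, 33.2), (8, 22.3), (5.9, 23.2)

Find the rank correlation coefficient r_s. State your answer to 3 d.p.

Rank pH: 2, 4, 5, 3, 6, 7, 1
Rank height: 6, 3, 4, 7, 5, 1, 2
d = rank(pH) − rank(height): -4, 1, 1, -4, 1, 6, -1; Σd² = 72
ρ = 1 − 6Σd² / [n(n²−1)] = 1 − 6×72 / (7×48) = 1 − 432/336 ≈ -0.286

-0.286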